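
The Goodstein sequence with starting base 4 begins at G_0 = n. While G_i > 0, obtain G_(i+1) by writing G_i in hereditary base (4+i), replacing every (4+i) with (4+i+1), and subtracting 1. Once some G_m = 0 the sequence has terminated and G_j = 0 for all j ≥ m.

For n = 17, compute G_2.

[0] 17 ≡ 4^2 + 1 (base 4). Lift 5: 26. −1: 25.
[1] 25 ≡ 5^2 (base 5). Lift 6: 36. −1: 35.
[2] 35 ≡ 5·6 + 5 (base 6). Lift 7: 40. −1: 39.

35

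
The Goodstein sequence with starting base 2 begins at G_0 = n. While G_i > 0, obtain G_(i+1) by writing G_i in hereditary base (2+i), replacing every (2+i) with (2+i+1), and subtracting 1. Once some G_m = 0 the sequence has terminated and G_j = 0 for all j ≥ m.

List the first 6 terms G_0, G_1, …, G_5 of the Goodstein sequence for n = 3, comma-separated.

[0] 3 ≡ 2 + 1 (base 2). Lift 3: 4. −1: 3.
[1] 3 ≡ 3 (base 3). Lift 4: 4. −1: 3.
[2] 3 ≡ 3 (base 4). Lift 5: 3. −1: 2.
[3] 2 ≡ 2 (base 5). Lift 6: 2. −1: 1.
[4] 1 ≡ 1 (base 6). Lift 7: 1. −1: 0.

3, 3, 3, 2, 1, 0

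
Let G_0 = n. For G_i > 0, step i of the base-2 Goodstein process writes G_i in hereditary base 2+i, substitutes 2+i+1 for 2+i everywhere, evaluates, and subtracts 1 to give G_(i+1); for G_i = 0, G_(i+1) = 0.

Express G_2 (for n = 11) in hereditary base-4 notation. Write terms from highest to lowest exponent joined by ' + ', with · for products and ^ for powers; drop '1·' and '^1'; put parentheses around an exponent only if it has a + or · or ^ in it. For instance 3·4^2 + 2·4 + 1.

[0] 11 ≡ 2^(2 + 1) + 2 + 1 (base 2). Lift 3: 85. −1: 84.
[1] 84 ≡ 3^(3 + 1) + 3 (base 3). Lift 4: 1028. −1: 1027.
[2] 1027 ≡ 4^(4 + 1) + 3 (base 4). Lift 5: 15628. −1: 15627.

4^(4 + 1) + 3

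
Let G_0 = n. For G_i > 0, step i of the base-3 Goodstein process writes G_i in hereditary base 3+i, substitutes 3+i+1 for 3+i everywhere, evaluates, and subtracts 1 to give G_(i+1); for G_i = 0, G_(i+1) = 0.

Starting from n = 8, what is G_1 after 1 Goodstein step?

i=0: 8 = 2·3 + 2 (b=3); 3→4: 2·4 + 2 = 10; 10−1 = 9
i=1: 9 = 2·4 + 1 (b=4); 4→5: 2·5 + 1 = 11; 11−1 = 10

9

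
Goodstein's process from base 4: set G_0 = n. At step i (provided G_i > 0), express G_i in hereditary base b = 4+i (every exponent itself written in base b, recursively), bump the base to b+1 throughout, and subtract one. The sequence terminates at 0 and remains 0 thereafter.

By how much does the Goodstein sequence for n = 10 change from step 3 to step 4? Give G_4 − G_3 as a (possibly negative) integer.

0

G_0 = 10. HB_4(10) = 2·4 + 2. Bump = 12. G_1 = 11.
G_1 = 11. HB_5(11) = 2·5 + 1. Bump = 13. G_2 = 12.
G_2 = 12. HB_6(12) = 2·6. Bump = 14. G_3 = 13.
G_3 = 13. HB_7(13) = 7 + 6. Bump = 14. G_4 = 13.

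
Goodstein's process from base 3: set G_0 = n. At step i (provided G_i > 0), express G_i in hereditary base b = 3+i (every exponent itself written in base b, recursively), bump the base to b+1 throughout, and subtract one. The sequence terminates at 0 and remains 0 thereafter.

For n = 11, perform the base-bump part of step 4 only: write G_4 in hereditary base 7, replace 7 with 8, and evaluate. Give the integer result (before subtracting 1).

44

G_0 = 11. HB_3(11) = 3^2 + 2. Bump = 18. G_1 = 17.
G_1 = 17. HB_4(17) = 4^2 + 1. Bump = 26. G_2 = 25.
G_2 = 25. HB_5(25) = 5^2. Bump = 36. G_3 = 35.
G_3 = 35. HB_6(35) = 5·6 + 5. Bump = 40. G_4 = 39.
G_4 = 39. HB_7(39) = 5·7 + 4. Bump = 44. G_5 = 43.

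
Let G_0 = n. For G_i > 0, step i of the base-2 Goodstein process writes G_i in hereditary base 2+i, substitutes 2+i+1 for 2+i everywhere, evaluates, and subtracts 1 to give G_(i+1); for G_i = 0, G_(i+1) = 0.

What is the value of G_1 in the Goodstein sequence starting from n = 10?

83

G_0=10  [base 2] 2^(2 + 1) + 2  →[2↦3]→  3^(3 + 1) + 3 = 84  −1 ⇒ G_1=83
G_1=83  [base 3] 3^(3 + 1) + 2  →[3↦4]→  4^(4 + 1) + 2 = 1026  −1 ⇒ G_2=1025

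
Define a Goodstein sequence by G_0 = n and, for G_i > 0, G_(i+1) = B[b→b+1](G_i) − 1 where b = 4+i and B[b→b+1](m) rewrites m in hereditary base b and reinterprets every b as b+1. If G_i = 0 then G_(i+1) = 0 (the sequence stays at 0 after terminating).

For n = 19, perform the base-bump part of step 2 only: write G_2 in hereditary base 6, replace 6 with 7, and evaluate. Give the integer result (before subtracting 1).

19 —HB4→ 4^2 + 3 —bump→ 5^2 + 3 = 28 —(−1)→ 27
27 —HB5→ 5^2 + 2 —bump→ 6^2 + 2 = 38 —(−1)→ 37
37 —HB6→ 6^2 + 1 —bump→ 7^2 + 1 = 50 —(−1)→ 49

50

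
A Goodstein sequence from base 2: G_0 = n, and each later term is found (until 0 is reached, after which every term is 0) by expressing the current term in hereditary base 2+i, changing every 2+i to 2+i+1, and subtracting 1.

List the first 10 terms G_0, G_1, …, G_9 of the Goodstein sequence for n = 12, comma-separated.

12, 107, 1065, 15685, 280019, 5764910, 134217867, 3486784574, 100000000211, 3138428376974

i=0: 12 = 2^(2 + 1) + 2^2 (b=2); 2→3: 3^(3 + 1) + 3^3 = 108; 108−1 = 107
i=1: 107 = 3^(3 + 1) + 2·3^2 + 2·3 + 2 (b=3); 3→4: 4^(4 + 1) + 2·4^2 + 2·4 + 2 = 1066; 1066−1 = 1065
i=2: 1065 = 4^(4 + 1) + 2·4^2 + 2·4 + 1 (b=4); 4→5: 5^(5 + 1) + 2·5^2 + 2·5 + 1 = 15686; 15686−1 = 15685
i=3: 15685 = 5^(5 + 1) + 2·5^2 + 2·5 (b=5); 5→6: 6^(6 + 1) + 2·6^2 + 2·6 = 280020; 280020−1 = 280019
i=4: 280019 = 6^(6 + 1) + 2·6^2 + 6 + 5 (b=6); 6→7: 7^(7 + 1) + 2·7^2 + 7 + 5 = 5764911; 5764911−1 = 5764910
i=5: 5764910 = 7^(7 + 1) + 2·7^2 + 7 + 4 (b=7); 7→8: 8^(8 + 1) + 2·8^2 + 8 + 4 = 134217868; 134217868−1 = 134217867
i=6: 134217867 = 8^(8 + 1) + 2·8^2 + 8 + 3 (b=8); 8→9: 9^(9 + 1) + 2·9^2 + 9 + 3 = 3486784575; 3486784575−1 = 3486784574
i=7: 3486784574 = 9^(9 + 1) + 2·9^2 + 9 + 2 (b=9); 9→10: 10^(10 + 1) + 2·10^2 + 10 + 2 = 100000000212; 100000000212−1 = 100000000211
i=8: 100000000211 = 10^(10 + 1) + 2·10^2 + 10 + 1 (b=10); 10→11: 11^(11 + 1) + 2·11^2 + 11 + 1 = 3138428376975; 3138428376975−1 = 3138428376974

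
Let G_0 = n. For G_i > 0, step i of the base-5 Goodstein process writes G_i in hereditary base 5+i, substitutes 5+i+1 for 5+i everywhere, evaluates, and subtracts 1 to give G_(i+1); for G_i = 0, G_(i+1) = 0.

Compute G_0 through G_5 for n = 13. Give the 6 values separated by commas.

(0) 13|_5 = 2·5 + 3 ↦ 2·6 + 3|_6 = 15 ⇒ 14
(1) 14|_6 = 2·6 + 2 ↦ 2·7 + 2|_7 = 16 ⇒ 15
(2) 15|_7 = 2·7 + 1 ↦ 2·8 + 1|_8 = 17 ⇒ 16
(3) 16|_8 = 2·8 ↦ 2·9|_9 = 18 ⇒ 17
(4) 17|_9 = 9 + 8 ↦ 10 + 8|_10 = 18 ⇒ 17

13, 14, 15, 16, 17, 17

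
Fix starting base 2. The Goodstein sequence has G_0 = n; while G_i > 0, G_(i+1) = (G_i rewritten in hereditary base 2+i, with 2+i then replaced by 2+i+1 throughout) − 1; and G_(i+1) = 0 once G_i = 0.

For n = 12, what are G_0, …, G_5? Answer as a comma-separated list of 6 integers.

step 0: 12 = 2^(2 + 1) + 2^2; sub 3 for 2: 3^(3 + 1) + 3^3; = 108; G_1 = 108−1 = 107
step 1: 107 = 3^(3 + 1) + 2·3^2 + 2·3 + 2; sub 4 for 3: 4^(4 + 1) + 2·4^2 + 2·4 + 2; = 1066; G_2 = 1066−1 = 1065
step 2: 1065 = 4^(4 + 1) + 2·4^2 + 2·4 + 1; sub 5 for 4: 5^(5 + 1) + 2·5^2 + 2·5 + 1; = 15686; G_3 = 15686−1 = 15685
step 3: 15685 = 5^(5 + 1) + 2·5^2 + 2·5; sub 6 for 5: 6^(6 + 1) + 2·6^2 + 2·6; = 280020; G_4 = 280020−1 = 280019
step 4: 280019 = 6^(6 + 1) + 2·6^2 + 6 + 5; sub 7 for 6: 7^(7 + 1) + 2·7^2 + 7 + 5; = 5764911; G_5 = 5764911−1 = 5764910

12, 107, 1065, 15685, 280019, 5764910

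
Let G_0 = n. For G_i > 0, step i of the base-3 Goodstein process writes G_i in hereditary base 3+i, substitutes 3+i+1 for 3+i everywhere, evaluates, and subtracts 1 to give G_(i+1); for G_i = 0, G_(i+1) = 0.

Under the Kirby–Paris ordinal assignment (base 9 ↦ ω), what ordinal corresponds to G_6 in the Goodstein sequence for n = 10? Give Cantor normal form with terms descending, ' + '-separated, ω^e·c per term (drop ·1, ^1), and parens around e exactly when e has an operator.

ω·4

10 —HB3→ 3^2 + 1 —bump→ 4^2 + 1 = 17 —(−1)→ 16
16 —HB4→ 4^2 —bump→ 5^2 = 25 —(−1)→ 24
24 —HB5→ 4·5 + 4 —bump→ 4·6 + 4 = 28 —(−1)→ 27
27 —HB6→ 4·6 + 3 —bump→ 4·7 + 3 = 31 —(−1)→ 30
30 —HB7→ 4·7 + 2 —bump→ 4·8 + 2 = 34 —(−1)→ 33
33 —HB8→ 4·8 + 1 —bump→ 4·9 + 1 = 37 —(−1)→ 36
36 —HB9→ 4·9 —bump→ 4·10 = 40 —(−1)→ 39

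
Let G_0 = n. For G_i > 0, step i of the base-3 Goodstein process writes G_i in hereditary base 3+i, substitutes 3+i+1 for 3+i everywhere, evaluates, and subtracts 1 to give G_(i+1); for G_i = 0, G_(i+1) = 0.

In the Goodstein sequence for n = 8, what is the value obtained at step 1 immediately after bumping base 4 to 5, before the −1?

11

G_0 = 8. HB_3(8) = 2·3 + 2. Bump = 10. G_1 = 9.
G_1 = 9. HB_4(9) = 2·4 + 1. Bump = 11. G_2 = 10.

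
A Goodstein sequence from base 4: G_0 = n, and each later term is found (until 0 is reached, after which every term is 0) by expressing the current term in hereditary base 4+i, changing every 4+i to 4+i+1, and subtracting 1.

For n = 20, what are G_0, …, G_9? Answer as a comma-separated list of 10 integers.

base 4: 20 = 4^2 + 4; at 5: 5^2 + 5 = 30; next = 29
base 5: 29 = 5^2 + 4; at 6: 6^2 + 4 = 40; next = 39
base 6: 39 = 6^2 + 3; at 7: 7^2 + 3 = 52; next = 51
base 7: 51 = 7^2 + 2; at 8: 8^2 + 2 = 66; next = 65
base 8: 65 = 8^2 + 1; at 9: 9^2 + 1 = 82; next = 81
base 9: 81 = 9^2; at 10: 10^2 = 100; next = 99
base 10: 99 = 9·10 + 9; at 11: 9·11 + 9 = 108; next = 107
base 11: 107 = 9·11 + 8; at 12: 9·12 + 8 = 116; next = 115
base 12: 115 = 9·12 + 7; at 13: 9·13 + 7 = 124; next = 123

20, 29, 39, 51, 65, 81, 99, 107, 115, 123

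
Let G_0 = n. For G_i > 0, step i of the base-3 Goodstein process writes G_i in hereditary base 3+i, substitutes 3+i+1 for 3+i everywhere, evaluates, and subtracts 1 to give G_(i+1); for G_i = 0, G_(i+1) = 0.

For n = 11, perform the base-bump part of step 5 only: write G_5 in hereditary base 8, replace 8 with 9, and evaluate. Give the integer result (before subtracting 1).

48

11 —HB3→ 3^2 + 2 —bump→ 4^2 + 2 = 18 —(−1)→ 17
17 —HB4→ 4^2 + 1 —bump→ 5^2 + 1 = 26 —(−1)→ 25
25 —HB5→ 5^2 —bump→ 6^2 = 36 —(−1)→ 35
35 —HB6→ 5·6 + 5 —bump→ 5·7 + 5 = 40 —(−1)→ 39
39 —HB7→ 5·7 + 4 —bump→ 5·8 + 4 = 44 —(−1)→ 43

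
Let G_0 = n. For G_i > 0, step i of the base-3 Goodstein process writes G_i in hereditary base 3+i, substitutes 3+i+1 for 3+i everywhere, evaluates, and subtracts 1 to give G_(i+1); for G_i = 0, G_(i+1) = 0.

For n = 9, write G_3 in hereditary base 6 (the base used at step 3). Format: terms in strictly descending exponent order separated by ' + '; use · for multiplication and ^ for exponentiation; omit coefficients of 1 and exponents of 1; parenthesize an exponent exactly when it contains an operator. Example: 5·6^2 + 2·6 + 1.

3·6 + 1

G_0 = 9. HB_3(9) = 3^2. Bump = 16. G_1 = 15.
G_1 = 15. HB_4(15) = 3·4 + 3. Bump = 18. G_2 = 17.
G_2 = 17. HB_5(17) = 3·5 + 2. Bump = 20. G_3 = 19.
G_3 = 19. HB_6(19) = 3·6 + 1. Bump = 22. G_4 = 21.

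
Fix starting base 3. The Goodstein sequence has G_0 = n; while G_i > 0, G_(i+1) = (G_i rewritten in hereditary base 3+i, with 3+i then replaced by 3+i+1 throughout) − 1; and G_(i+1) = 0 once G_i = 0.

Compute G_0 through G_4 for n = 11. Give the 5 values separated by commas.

11, 17, 25, 35, 39

11 —HB3→ 3^2 + 2 —bump→ 4^2 + 2 = 18 —(−1)→ 17
17 —HB4→ 4^2 + 1 —bump→ 5^2 + 1 = 26 —(−1)→ 25
25 —HB5→ 5^2 —bump→ 6^2 = 36 —(−1)→ 35
35 —HB6→ 5·6 + 5 —bump→ 5·7 + 5 = 40 —(−1)→ 39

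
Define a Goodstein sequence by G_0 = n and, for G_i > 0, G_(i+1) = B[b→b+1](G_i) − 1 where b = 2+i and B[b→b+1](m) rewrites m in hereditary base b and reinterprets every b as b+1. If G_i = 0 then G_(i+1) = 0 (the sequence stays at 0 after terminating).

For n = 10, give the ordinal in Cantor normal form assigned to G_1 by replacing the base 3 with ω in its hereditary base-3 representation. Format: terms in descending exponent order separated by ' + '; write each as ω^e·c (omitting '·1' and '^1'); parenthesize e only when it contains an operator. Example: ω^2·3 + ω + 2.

G_0=10  [base 2] 2^(2 + 1) + 2  →[2↦3]→  3^(3 + 1) + 3 = 84  −1 ⇒ G_1=83
G_1=83  [base 3] 3^(3 + 1) + 2  →[3↦4]→  4^(4 + 1) + 2 = 1026  −1 ⇒ G_2=1025

ω^(ω + 1) + 2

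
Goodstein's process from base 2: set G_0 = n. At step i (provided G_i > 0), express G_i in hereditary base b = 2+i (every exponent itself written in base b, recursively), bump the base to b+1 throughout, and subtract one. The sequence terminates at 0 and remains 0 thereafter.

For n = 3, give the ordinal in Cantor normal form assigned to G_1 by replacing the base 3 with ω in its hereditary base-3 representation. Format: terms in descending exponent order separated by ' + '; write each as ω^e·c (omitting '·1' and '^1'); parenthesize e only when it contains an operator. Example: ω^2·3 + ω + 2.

(0) 3|_2 = 2 + 1 ↦ 3 + 1|_3 = 4 ⇒ 3
(1) 3|_3 = 3 ↦ 4|_4 = 4 ⇒ 3

ω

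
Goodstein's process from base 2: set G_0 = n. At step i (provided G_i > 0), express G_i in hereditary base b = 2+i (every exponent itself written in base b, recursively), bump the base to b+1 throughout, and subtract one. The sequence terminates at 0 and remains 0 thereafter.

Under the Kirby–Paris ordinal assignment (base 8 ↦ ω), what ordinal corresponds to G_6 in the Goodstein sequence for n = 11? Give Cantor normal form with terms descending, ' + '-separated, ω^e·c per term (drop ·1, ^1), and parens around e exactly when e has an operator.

ω^ω·7 + ω^7·7 + ω^6·7 + ω^5·7 + ω^4·7 + ω^3·7 + ω^2·7 + ω·7 + 7

i=0: 11 = 2^(2 + 1) + 2 + 1 (b=2); 2→3: 3^(3 + 1) + 3 + 1 = 85; 85−1 = 84
i=1: 84 = 3^(3 + 1) + 3 (b=3); 3→4: 4^(4 + 1) + 4 = 1028; 1028−1 = 1027
i=2: 1027 = 4^(4 + 1) + 3 (b=4); 4→5: 5^(5 + 1) + 3 = 15628; 15628−1 = 15627
i=3: 15627 = 5^(5 + 1) + 2 (b=5); 5→6: 6^(6 + 1) + 2 = 279938; 279938−1 = 279937
i=4: 279937 = 6^(6 + 1) + 1 (b=6); 6→7: 7^(7 + 1) + 1 = 5764802; 5764802−1 = 5764801
i=5: 5764801 = 7^(7 + 1) (b=7); 7→8: 8^(8 + 1) = 134217728; 134217728−1 = 134217727
i=6: 134217727 = 7·8^8 + 7·8^7 + 7·8^6 + 7·8^5 + 7·8^4 + 7·8^3 + 7·8^2 + 7·8 + 7 (b=8); 8→9: 7·9^9 + 7·9^7 + 7·9^6 + 7·9^5 + 7·9^4 + 7·9^3 + 7·9^2 + 7·9 + 7 = 2749609303; 2749609303−1 = 2749609302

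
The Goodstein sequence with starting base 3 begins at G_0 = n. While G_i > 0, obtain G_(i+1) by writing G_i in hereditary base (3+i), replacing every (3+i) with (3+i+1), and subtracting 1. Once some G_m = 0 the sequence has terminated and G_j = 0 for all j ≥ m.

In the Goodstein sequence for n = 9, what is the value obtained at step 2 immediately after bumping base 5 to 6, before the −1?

base 3: 9 = 3^2; at 4: 4^2 = 16; next = 15
base 4: 15 = 3·4 + 3; at 5: 3·5 + 3 = 18; next = 17

20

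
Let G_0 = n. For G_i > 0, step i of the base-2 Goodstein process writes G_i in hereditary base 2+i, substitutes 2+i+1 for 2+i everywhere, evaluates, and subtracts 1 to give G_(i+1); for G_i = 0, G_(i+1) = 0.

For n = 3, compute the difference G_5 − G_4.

3 —HB2→ 2 + 1 —bump→ 3 + 1 = 4 —(−1)→ 3
3 —HB3→ 3 —bump→ 4 = 4 —(−1)→ 3
3 —HB4→ 3 —bump→ 3 = 3 —(−1)→ 2
2 —HB5→ 2 —bump→ 2 = 2 —(−1)→ 1
1 —HB6→ 1 —bump→ 1 = 1 —(−1)→ 0

-1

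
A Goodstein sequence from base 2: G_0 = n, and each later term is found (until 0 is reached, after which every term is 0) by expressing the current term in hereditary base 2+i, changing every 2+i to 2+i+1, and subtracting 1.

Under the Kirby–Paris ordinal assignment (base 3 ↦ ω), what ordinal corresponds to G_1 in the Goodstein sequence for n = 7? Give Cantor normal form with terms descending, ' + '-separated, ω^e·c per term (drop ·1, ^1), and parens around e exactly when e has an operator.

ω^ω + ω

7 —HB2→ 2^2 + 2 + 1 —bump→ 3^3 + 3 + 1 = 31 —(−1)→ 30
30 —HB3→ 3^3 + 3 —bump→ 4^4 + 4 = 260 —(−1)→ 259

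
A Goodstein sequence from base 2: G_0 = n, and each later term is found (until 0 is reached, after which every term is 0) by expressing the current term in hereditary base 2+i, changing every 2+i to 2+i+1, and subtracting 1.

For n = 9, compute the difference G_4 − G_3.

130901

i=0: 9 = 2^(2 + 1) + 1 (b=2); 2→3: 3^(3 + 1) + 1 = 82; 82−1 = 81
i=1: 81 = 3^(3 + 1) (b=3); 3→4: 4^(4 + 1) = 1024; 1024−1 = 1023
i=2: 1023 = 3·4^4 + 3·4^3 + 3·4^2 + 3·4 + 3 (b=4); 4→5: 3·5^5 + 3·5^3 + 3·5^2 + 3·5 + 3 = 9843; 9843−1 = 9842
i=3: 9842 = 3·5^5 + 3·5^3 + 3·5^2 + 3·5 + 2 (b=5); 5→6: 3·6^6 + 3·6^3 + 3·6^2 + 3·6 + 2 = 140744; 140744−1 = 140743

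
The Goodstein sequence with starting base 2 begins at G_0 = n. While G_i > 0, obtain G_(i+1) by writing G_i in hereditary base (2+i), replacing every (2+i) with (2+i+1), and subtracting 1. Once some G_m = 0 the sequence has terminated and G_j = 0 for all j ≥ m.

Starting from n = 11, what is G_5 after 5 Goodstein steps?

[0] 11 ≡ 2^(2 + 1) + 2 + 1 (base 2). Lift 3: 85. −1: 84.
[1] 84 ≡ 3^(3 + 1) + 3 (base 3). Lift 4: 1028. −1: 1027.
[2] 1027 ≡ 4^(4 + 1) + 3 (base 4). Lift 5: 15628. −1: 15627.
[3] 15627 ≡ 5^(5 + 1) + 2 (base 5). Lift 6: 279938. −1: 279937.
[4] 279937 ≡ 6^(6 + 1) + 1 (base 6). Lift 7: 5764802. −1: 5764801.

5764801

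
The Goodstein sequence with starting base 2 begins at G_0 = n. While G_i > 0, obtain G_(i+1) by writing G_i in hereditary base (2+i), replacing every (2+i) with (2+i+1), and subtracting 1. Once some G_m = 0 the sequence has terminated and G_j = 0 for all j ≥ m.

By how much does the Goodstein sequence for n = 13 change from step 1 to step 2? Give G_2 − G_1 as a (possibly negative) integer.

step 0: 13 = 2^(2 + 1) + 2^2 + 1; sub 3 for 2: 3^(3 + 1) + 3^3 + 1; = 109; G_1 = 109−1 = 108
step 1: 108 = 3^(3 + 1) + 3^3; sub 4 for 3: 4^(4 + 1) + 4^4; = 1280; G_2 = 1280−1 = 1279

1171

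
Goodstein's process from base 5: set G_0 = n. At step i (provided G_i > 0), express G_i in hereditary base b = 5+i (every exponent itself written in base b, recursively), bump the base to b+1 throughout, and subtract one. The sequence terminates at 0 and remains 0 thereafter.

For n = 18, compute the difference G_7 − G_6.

(0) 18|_5 = 3·5 + 3 ↦ 3·6 + 3|_6 = 21 ⇒ 20
(1) 20|_6 = 3·6 + 2 ↦ 3·7 + 2|_7 = 23 ⇒ 22
(2) 22|_7 = 3·7 + 1 ↦ 3·8 + 1|_8 = 25 ⇒ 24
(3) 24|_8 = 3·8 ↦ 3·9|_9 = 27 ⇒ 26
(4) 26|_9 = 2·9 + 8 ↦ 2·10 + 8|_10 = 28 ⇒ 27
(5) 27|_10 = 2·10 + 7 ↦ 2·11 + 7|_11 = 29 ⇒ 28
(6) 28|_11 = 2·11 + 6 ↦ 2·12 + 6|_12 = 30 ⇒ 29

1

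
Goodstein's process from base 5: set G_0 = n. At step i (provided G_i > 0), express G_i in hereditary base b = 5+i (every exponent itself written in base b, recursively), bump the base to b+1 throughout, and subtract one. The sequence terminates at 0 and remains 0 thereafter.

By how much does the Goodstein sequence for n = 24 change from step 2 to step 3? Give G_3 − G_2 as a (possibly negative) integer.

[0] 24 ≡ 4·5 + 4 (base 5). Lift 6: 28. −1: 27.
[1] 27 ≡ 4·6 + 3 (base 6). Lift 7: 31. −1: 30.
[2] 30 ≡ 4·7 + 2 (base 7). Lift 8: 34. −1: 33.

3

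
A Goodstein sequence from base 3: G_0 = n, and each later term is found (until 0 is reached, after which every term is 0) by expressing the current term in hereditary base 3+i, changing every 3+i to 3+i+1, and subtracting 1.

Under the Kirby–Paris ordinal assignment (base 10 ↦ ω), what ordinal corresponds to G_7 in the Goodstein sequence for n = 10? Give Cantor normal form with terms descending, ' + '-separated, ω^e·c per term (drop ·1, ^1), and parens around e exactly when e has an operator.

10 —HB3→ 3^2 + 1 —bump→ 4^2 + 1 = 17 —(−1)→ 16
16 —HB4→ 4^2 —bump→ 5^2 = 25 —(−1)→ 24
24 —HB5→ 4·5 + 4 —bump→ 4·6 + 4 = 28 —(−1)→ 27
27 —HB6→ 4·6 + 3 —bump→ 4·7 + 3 = 31 —(−1)→ 30
30 —HB7→ 4·7 + 2 —bump→ 4·8 + 2 = 34 —(−1)→ 33
33 —HB8→ 4·8 + 1 —bump→ 4·9 + 1 = 37 —(−1)→ 36
36 —HB9→ 4·9 —bump→ 4·10 = 40 —(−1)→ 39
39 —HB10→ 3·10 + 9 —bump→ 3·11 + 9 = 42 —(−1)→ 41

ω·3 + 9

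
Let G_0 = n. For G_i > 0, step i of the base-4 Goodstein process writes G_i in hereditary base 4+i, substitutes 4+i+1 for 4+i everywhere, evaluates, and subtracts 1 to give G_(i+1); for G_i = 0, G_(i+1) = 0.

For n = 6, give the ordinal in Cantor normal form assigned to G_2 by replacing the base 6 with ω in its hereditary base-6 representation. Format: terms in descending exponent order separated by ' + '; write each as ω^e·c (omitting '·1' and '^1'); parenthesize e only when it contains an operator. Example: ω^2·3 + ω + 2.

ω

6 —HB4→ 4 + 2 —bump→ 5 + 2 = 7 —(−1)→ 6
6 —HB5→ 5 + 1 —bump→ 6 + 1 = 7 —(−1)→ 6
6 —HB6→ 6 —bump→ 7 = 7 —(−1)→ 6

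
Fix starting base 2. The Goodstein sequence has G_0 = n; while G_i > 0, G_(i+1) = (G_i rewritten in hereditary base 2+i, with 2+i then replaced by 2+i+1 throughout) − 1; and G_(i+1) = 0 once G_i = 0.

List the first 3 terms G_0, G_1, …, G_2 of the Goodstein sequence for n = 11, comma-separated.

(0) 11|_2 = 2^(2 + 1) + 2 + 1 ↦ 3^(3 + 1) + 3 + 1|_3 = 85 ⇒ 84
(1) 84|_3 = 3^(3 + 1) + 3 ↦ 4^(4 + 1) + 4|_4 = 1028 ⇒ 1027

11, 84, 1027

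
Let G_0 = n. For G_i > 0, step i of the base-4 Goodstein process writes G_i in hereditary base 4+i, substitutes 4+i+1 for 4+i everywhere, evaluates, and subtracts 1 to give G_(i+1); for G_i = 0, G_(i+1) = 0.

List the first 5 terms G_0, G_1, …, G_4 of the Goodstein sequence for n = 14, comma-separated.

14, 16, 18, 20, 21

G_0 = 14. HB_4(14) = 3·4 + 2. Bump = 17. G_1 = 16.
G_1 = 16. HB_5(16) = 3·5 + 1. Bump = 19. G_2 = 18.
G_2 = 18. HB_6(18) = 3·6. Bump = 21. G_3 = 20.
G_3 = 20. HB_7(20) = 2·7 + 6. Bump = 22. G_4 = 21.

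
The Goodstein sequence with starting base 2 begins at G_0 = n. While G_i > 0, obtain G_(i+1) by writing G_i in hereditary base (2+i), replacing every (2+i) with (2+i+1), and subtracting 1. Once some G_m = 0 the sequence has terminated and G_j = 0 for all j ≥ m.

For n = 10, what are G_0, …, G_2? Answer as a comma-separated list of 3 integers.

step 0: 10 = 2^(2 + 1) + 2; sub 3 for 2: 3^(3 + 1) + 3; = 84; G_1 = 84−1 = 83
step 1: 83 = 3^(3 + 1) + 2; sub 4 for 3: 4^(4 + 1) + 2; = 1026; G_2 = 1026−1 = 1025

10, 83, 1025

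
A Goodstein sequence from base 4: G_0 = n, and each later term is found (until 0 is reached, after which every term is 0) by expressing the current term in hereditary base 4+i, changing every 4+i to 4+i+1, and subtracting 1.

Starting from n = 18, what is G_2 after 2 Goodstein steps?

36

i=0: 18 = 4^2 + 2 (b=4); 4→5: 5^2 + 2 = 27; 27−1 = 26
i=1: 26 = 5^2 + 1 (b=5); 5→6: 6^2 + 1 = 37; 37−1 = 36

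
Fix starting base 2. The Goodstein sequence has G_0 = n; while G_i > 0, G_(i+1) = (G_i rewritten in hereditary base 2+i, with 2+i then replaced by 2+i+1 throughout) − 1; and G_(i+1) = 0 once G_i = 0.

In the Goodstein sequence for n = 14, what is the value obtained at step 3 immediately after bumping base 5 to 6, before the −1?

i=0: 14 = 2^(2 + 1) + 2^2 + 2 (b=2); 2→3: 3^(3 + 1) + 3^3 + 3 = 111; 111−1 = 110
i=1: 110 = 3^(3 + 1) + 3^3 + 2 (b=3); 3→4: 4^(4 + 1) + 4^4 + 2 = 1282; 1282−1 = 1281
i=2: 1281 = 4^(4 + 1) + 4^4 + 1 (b=4); 4→5: 5^(5 + 1) + 5^5 + 1 = 18751; 18751−1 = 18750

326592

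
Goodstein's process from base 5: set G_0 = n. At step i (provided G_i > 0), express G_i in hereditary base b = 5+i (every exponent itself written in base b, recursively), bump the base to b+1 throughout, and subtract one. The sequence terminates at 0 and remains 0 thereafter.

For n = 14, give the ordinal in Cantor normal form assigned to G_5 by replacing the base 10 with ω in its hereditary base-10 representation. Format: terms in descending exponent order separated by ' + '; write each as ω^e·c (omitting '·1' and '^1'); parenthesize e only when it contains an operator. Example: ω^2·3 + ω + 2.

ω + 9

G_0 = 14. HB_5(14) = 2·5 + 4. Bump = 16. G_1 = 15.
G_1 = 15. HB_6(15) = 2·6 + 3. Bump = 17. G_2 = 16.
G_2 = 16. HB_7(16) = 2·7 + 2. Bump = 18. G_3 = 17.
G_3 = 17. HB_8(17) = 2·8 + 1. Bump = 19. G_4 = 18.
G_4 = 18. HB_9(18) = 2·9. Bump = 20. G_5 = 19.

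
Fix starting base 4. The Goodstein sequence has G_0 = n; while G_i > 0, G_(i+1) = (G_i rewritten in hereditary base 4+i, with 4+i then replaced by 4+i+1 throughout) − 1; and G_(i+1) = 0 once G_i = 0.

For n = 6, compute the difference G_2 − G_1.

0

6 —HB4→ 4 + 2 —bump→ 5 + 2 = 7 —(−1)→ 6
6 —HB5→ 5 + 1 —bump→ 6 + 1 = 7 —(−1)→ 6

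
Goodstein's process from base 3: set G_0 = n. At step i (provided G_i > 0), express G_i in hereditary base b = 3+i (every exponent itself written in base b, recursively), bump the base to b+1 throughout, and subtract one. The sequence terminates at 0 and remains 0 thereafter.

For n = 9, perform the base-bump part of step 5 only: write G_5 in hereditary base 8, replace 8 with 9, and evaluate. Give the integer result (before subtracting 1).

G_0=9  [base 3] 3^2  →[3↦4]→  4^2 = 16  −1 ⇒ G_1=15
G_1=15  [base 4] 3·4 + 3  →[4↦5]→  3·5 + 3 = 18  −1 ⇒ G_2=17
G_2=17  [base 5] 3·5 + 2  →[5↦6]→  3·6 + 2 = 20  −1 ⇒ G_3=19
G_3=19  [base 6] 3·6 + 1  →[6↦7]→  3·7 + 1 = 22  −1 ⇒ G_4=21
G_4=21  [base 7] 3·7  →[7↦8]→  3·8 = 24  −1 ⇒ G_5=23
G_5=23  [base 8] 2·8 + 7  →[8↦9]→  2·9 + 7 = 25  −1 ⇒ G_6=24

25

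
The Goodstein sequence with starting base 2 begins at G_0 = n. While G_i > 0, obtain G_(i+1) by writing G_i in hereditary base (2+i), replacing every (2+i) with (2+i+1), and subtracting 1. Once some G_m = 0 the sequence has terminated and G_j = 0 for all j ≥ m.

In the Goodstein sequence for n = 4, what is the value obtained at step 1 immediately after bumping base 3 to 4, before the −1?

42

base 2: 4 = 2^2; at 3: 3^3 = 27; next = 26
base 3: 26 = 2·3^2 + 2·3 + 2; at 4: 2·4^2 + 2·4 + 2 = 42; next = 41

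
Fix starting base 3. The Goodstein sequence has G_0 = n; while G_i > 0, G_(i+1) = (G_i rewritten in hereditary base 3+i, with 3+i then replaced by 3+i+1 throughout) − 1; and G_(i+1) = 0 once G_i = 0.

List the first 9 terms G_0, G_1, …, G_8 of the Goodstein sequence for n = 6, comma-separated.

G_0=6  [base 3] 2·3  →[3↦4]→  2·4 = 8  −1 ⇒ G_1=7
G_1=7  [base 4] 4 + 3  →[4↦5]→  5 + 3 = 8  −1 ⇒ G_2=7
G_2=7  [base 5] 5 + 2  →[5↦6]→  6 + 2 = 8  −1 ⇒ G_3=7
G_3=7  [base 6] 6 + 1  →[6↦7]→  7 + 1 = 8  −1 ⇒ G_4=7
G_4=7  [base 7] 7  →[7↦8]→  8 = 8  −1 ⇒ G_5=7
G_5=7  [base 8] 7  →[8↦9]→  7 = 7  −1 ⇒ G_6=6
G_6=6  [base 9] 6  →[9↦10]→  6 = 6  −1 ⇒ G_7=5
G_7=5  [base 10] 5  →[10↦11]→  5 = 5  −1 ⇒ G_8=4

6, 7, 7, 7, 7, 7, 6, 5, 4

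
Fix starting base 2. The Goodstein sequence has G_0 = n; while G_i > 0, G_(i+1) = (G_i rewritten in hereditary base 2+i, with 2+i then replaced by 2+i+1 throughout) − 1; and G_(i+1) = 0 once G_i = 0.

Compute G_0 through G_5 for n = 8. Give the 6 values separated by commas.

[0] 8 ≡ 2^(2 + 1) (base 2). Lift 3: 81. −1: 80.
[1] 80 ≡ 2·3^3 + 2·3^2 + 2·3 + 2 (base 3). Lift 4: 554. −1: 553.
[2] 553 ≡ 2·4^4 + 2·4^2 + 2·4 + 1 (base 4). Lift 5: 6311. −1: 6310.
[3] 6310 ≡ 2·5^5 + 2·5^2 + 2·5 (base 5). Lift 6: 93396. −1: 93395.
[4] 93395 ≡ 2·6^6 + 2·6^2 + 6 + 5 (base 6). Lift 7: 1647196. −1: 1647195.

8, 80, 553, 6310, 93395, 1647195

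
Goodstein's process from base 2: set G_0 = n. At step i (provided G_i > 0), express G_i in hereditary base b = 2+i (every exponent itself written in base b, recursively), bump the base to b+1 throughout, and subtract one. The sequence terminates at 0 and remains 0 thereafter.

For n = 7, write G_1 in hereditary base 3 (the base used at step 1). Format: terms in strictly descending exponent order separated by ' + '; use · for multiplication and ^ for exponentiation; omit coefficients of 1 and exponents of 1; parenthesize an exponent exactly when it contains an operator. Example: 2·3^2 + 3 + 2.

(0) 7|_2 = 2^2 + 2 + 1 ↦ 3^3 + 3 + 1|_3 = 31 ⇒ 30
(1) 30|_3 = 3^3 + 3 ↦ 4^4 + 4|_4 = 260 ⇒ 259

3^3 + 3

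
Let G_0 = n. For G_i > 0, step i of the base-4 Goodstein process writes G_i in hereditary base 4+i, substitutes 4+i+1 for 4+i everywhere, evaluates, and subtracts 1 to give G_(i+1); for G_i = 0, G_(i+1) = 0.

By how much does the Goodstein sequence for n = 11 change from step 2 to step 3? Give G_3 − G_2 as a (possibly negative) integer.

[0] 11 ≡ 2·4 + 3 (base 4). Lift 5: 13. −1: 12.
[1] 12 ≡ 2·5 + 2 (base 5). Lift 6: 14. −1: 13.
[2] 13 ≡ 2·6 + 1 (base 6). Lift 7: 15. −1: 14.

1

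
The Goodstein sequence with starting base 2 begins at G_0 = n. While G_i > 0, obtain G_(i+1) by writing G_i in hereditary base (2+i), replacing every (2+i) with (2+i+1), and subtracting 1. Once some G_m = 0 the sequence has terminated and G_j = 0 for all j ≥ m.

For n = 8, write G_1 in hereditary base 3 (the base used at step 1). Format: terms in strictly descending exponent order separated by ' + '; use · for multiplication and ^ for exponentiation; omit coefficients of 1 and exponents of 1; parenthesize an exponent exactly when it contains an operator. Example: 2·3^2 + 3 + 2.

2·3^3 + 2·3^2 + 2·3 + 2

(0) 8|_2 = 2^(2 + 1) ↦ 3^(3 + 1)|_3 = 81 ⇒ 80
(1) 80|_3 = 2·3^3 + 2·3^2 + 2·3 + 2 ↦ 2·4^4 + 2·4^2 + 2·4 + 2|_4 = 554 ⇒ 553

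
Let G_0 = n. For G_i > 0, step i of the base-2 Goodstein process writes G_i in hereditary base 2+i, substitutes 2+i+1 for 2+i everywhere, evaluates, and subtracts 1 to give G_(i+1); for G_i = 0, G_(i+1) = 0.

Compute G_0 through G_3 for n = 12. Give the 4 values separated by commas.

base 2: 12 = 2^(2 + 1) + 2^2; at 3: 3^(3 + 1) + 3^3 = 108; next = 107
base 3: 107 = 3^(3 + 1) + 2·3^2 + 2·3 + 2; at 4: 4^(4 + 1) + 2·4^2 + 2·4 + 2 = 1066; next = 1065
base 4: 1065 = 4^(4 + 1) + 2·4^2 + 2·4 + 1; at 5: 5^(5 + 1) + 2·5^2 + 2·5 + 1 = 15686; next = 15685

12, 107, 1065, 15685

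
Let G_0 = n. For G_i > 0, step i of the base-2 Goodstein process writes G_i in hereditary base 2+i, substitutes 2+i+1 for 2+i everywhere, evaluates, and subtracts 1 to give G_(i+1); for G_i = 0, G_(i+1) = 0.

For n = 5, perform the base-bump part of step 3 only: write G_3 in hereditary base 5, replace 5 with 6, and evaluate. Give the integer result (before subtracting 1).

776

5 —HB2→ 2^2 + 1 —bump→ 3^3 + 1 = 28 —(−1)→ 27
27 —HB3→ 3^3 —bump→ 4^4 = 256 —(−1)→ 255
255 —HB4→ 3·4^3 + 3·4^2 + 3·4 + 3 —bump→ 3·5^3 + 3·5^2 + 3·5 + 3 = 468 —(−1)→ 467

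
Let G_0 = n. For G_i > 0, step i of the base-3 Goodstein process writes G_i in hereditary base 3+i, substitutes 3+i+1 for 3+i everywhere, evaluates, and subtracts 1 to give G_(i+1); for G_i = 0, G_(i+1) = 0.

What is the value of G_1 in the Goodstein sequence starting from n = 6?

7

G_0 = 6. HB_3(6) = 2·3. Bump = 8. G_1 = 7.
G_1 = 7. HB_4(7) = 4 + 3. Bump = 8. G_2 = 7.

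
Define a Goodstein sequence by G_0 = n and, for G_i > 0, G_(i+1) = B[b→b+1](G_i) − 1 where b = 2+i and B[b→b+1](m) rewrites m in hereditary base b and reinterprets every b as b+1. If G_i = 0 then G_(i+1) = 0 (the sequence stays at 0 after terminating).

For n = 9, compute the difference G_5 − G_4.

2331083

(0) 9|_2 = 2^(2 + 1) + 1 ↦ 3^(3 + 1) + 1|_3 = 82 ⇒ 81
(1) 81|_3 = 3^(3 + 1) ↦ 4^(4 + 1)|_4 = 1024 ⇒ 1023
(2) 1023|_4 = 3·4^4 + 3·4^3 + 3·4^2 + 3·4 + 3 ↦ 3·5^5 + 3·5^3 + 3·5^2 + 3·5 + 3|_5 = 9843 ⇒ 9842
(3) 9842|_5 = 3·5^5 + 3·5^3 + 3·5^2 + 3·5 + 2 ↦ 3·6^6 + 3·6^3 + 3·6^2 + 3·6 + 2|_6 = 140744 ⇒ 140743
(4) 140743|_6 = 3·6^6 + 3·6^3 + 3·6^2 + 3·6 + 1 ↦ 3·7^7 + 3·7^3 + 3·7^2 + 3·7 + 1|_7 = 2471827 ⇒ 2471826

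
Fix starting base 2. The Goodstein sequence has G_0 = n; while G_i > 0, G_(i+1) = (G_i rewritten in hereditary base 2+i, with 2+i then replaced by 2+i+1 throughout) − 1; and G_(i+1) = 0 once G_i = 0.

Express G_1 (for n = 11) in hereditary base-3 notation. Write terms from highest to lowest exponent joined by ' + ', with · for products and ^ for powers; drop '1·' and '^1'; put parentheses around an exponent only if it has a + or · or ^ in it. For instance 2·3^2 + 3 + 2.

G_0 = 11. HB_2(11) = 2^(2 + 1) + 2 + 1. Bump = 85. G_1 = 84.
G_1 = 84. HB_3(84) = 3^(3 + 1) + 3. Bump = 1028. G_2 = 1027.

3^(3 + 1) + 3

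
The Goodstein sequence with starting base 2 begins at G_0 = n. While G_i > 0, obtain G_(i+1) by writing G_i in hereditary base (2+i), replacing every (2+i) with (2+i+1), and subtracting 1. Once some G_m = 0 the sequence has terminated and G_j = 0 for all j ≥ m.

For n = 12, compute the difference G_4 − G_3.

264334

G_0=12  [base 2] 2^(2 + 1) + 2^2  →[2↦3]→  3^(3 + 1) + 3^3 = 108  −1 ⇒ G_1=107
G_1=107  [base 3] 3^(3 + 1) + 2·3^2 + 2·3 + 2  →[3↦4]→  4^(4 + 1) + 2·4^2 + 2·4 + 2 = 1066  −1 ⇒ G_2=1065
G_2=1065  [base 4] 4^(4 + 1) + 2·4^2 + 2·4 + 1  →[4↦5]→  5^(5 + 1) + 2·5^2 + 2·5 + 1 = 15686  −1 ⇒ G_3=15685
G_3=15685  [base 5] 5^(5 + 1) + 2·5^2 + 2·5  →[5↦6]→  6^(6 + 1) + 2·6^2 + 2·6 = 280020  −1 ⇒ G_4=280019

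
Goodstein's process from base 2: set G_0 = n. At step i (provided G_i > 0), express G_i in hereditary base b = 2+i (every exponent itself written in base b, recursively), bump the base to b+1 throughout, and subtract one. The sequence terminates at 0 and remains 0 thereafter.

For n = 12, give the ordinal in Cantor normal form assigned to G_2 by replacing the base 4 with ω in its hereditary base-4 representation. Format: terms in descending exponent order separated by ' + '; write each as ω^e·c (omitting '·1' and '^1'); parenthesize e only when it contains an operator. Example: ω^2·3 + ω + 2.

ω^(ω + 1) + ω^2·2 + ω·2 + 1

12 —HB2→ 2^(2 + 1) + 2^2 —bump→ 3^(3 + 1) + 3^3 = 108 —(−1)→ 107
107 —HB3→ 3^(3 + 1) + 2·3^2 + 2·3 + 2 —bump→ 4^(4 + 1) + 2·4^2 + 2·4 + 2 = 1066 —(−1)→ 1065
1065 —HB4→ 4^(4 + 1) + 2·4^2 + 2·4 + 1 —bump→ 5^(5 + 1) + 2·5^2 + 2·5 + 1 = 15686 —(−1)→ 15685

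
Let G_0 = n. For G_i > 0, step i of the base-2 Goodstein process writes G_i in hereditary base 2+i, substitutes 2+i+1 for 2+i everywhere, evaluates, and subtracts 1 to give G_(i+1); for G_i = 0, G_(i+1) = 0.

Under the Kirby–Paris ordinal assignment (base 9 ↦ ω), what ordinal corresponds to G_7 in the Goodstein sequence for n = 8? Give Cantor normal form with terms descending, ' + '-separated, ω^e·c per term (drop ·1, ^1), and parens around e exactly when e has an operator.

[0] 8 ≡ 2^(2 + 1) (base 2). Lift 3: 81. −1: 80.
[1] 80 ≡ 2·3^3 + 2·3^2 + 2·3 + 2 (base 3). Lift 4: 554. −1: 553.
[2] 553 ≡ 2·4^4 + 2·4^2 + 2·4 + 1 (base 4). Lift 5: 6311. −1: 6310.
[3] 6310 ≡ 2·5^5 + 2·5^2 + 2·5 (base 5). Lift 6: 93396. −1: 93395.
[4] 93395 ≡ 2·6^6 + 2·6^2 + 6 + 5 (base 6). Lift 7: 1647196. −1: 1647195.
[5] 1647195 ≡ 2·7^7 + 2·7^2 + 7 + 4 (base 7). Lift 8: 33554572. −1: 33554571.
[6] 33554571 ≡ 2·8^8 + 2·8^2 + 8 + 3 (base 8). Lift 9: 774841152. −1: 774841151.
[7] 774841151 ≡ 2·9^9 + 2·9^2 + 9 + 2 (base 9). Lift 10: 20000000212. −1: 20000000211.

ω^ω·2 + ω^2·2 + ω + 2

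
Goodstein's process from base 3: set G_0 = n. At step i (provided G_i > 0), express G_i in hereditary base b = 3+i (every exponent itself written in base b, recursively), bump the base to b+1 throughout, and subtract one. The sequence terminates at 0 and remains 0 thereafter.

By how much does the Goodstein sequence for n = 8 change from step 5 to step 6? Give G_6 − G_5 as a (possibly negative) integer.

0

i=0: 8 = 2·3 + 2 (b=3); 3→4: 2·4 + 2 = 10; 10−1 = 9
i=1: 9 = 2·4 + 1 (b=4); 4→5: 2·5 + 1 = 11; 11−1 = 10
i=2: 10 = 2·5 (b=5); 5→6: 2·6 = 12; 12−1 = 11
i=3: 11 = 6 + 5 (b=6); 6→7: 7 + 5 = 12; 12−1 = 11
i=4: 11 = 7 + 4 (b=7); 7→8: 8 + 4 = 12; 12−1 = 11
i=5: 11 = 8 + 3 (b=8); 8→9: 9 + 3 = 12; 12−1 = 11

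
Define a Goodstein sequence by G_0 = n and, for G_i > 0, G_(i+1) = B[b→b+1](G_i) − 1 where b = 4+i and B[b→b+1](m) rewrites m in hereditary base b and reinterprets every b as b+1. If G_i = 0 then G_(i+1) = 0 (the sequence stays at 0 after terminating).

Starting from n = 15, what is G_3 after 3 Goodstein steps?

21

G_0=15  [base 4] 3·4 + 3  →[4↦5]→  3·5 + 3 = 18  −1 ⇒ G_1=17
G_1=17  [base 5] 3·5 + 2  →[5↦6]→  3·6 + 2 = 20  −1 ⇒ G_2=19
G_2=19  [base 6] 3·6 + 1  →[6↦7]→  3·7 + 1 = 22  −1 ⇒ G_3=21
G_3=21  [base 7] 3·7  →[7↦8]→  3·8 = 24  −1 ⇒ G_4=23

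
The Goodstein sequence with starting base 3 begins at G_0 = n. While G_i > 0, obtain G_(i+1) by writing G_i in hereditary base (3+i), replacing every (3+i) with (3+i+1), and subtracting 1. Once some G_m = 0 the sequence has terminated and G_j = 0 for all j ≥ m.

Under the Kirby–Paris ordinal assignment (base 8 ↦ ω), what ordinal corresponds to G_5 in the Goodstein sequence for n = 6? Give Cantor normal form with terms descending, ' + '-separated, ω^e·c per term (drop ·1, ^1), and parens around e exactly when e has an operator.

base 3: 6 = 2·3; at 4: 2·4 = 8; next = 7
base 4: 7 = 4 + 3; at 5: 5 + 3 = 8; next = 7
base 5: 7 = 5 + 2; at 6: 6 + 2 = 8; next = 7
base 6: 7 = 6 + 1; at 7: 7 + 1 = 8; next = 7
base 7: 7 = 7; at 8: 8 = 8; next = 7
base 8: 7 = 7; at 9: 7 = 7; next = 6

7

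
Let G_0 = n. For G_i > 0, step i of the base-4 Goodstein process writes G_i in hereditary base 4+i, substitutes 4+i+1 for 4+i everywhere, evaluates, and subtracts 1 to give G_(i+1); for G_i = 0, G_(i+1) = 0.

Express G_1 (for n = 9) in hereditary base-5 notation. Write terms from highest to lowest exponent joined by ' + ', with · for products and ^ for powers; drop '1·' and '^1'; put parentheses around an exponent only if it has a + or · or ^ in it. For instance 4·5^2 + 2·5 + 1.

2·5

G_0=9  [base 4] 2·4 + 1  →[4↦5]→  2·5 + 1 = 11  −1 ⇒ G_1=10
G_1=10  [base 5] 2·5  →[5↦6]→  2·6 = 12  −1 ⇒ G_2=11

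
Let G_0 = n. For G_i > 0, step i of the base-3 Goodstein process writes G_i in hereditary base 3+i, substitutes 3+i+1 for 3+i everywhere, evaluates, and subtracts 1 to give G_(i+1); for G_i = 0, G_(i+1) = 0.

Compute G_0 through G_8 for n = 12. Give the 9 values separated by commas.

12, 19, 27, 37, 49, 63, 69, 75, 81

G_0 = 12. HB_3(12) = 3^2 + 3. Bump = 20. G_1 = 19.
G_1 = 19. HB_4(19) = 4^2 + 3. Bump = 28. G_2 = 27.
G_2 = 27. HB_5(27) = 5^2 + 2. Bump = 38. G_3 = 37.
G_3 = 37. HB_6(37) = 6^2 + 1. Bump = 50. G_4 = 49.
G_4 = 49. HB_7(49) = 7^2. Bump = 64. G_5 = 63.
G_5 = 63. HB_8(63) = 7·8 + 7. Bump = 70. G_6 = 69.
G_6 = 69. HB_9(69) = 7·9 + 6. Bump = 76. G_7 = 75.
G_7 = 75. HB_10(75) = 7·10 + 5. Bump = 82. G_8 = 81.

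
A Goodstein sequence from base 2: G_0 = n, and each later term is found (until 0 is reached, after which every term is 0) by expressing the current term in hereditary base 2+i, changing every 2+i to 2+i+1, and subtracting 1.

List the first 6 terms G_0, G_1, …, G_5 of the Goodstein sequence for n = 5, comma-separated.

step 0: 5 = 2^2 + 1; sub 3 for 2: 3^3 + 1; = 28; G_1 = 28−1 = 27
step 1: 27 = 3^3; sub 4 for 3: 4^4; = 256; G_2 = 256−1 = 255
step 2: 255 = 3·4^3 + 3·4^2 + 3·4 + 3; sub 5 for 4: 3·5^3 + 3·5^2 + 3·5 + 3; = 468; G_3 = 468−1 = 467
step 3: 467 = 3·5^3 + 3·5^2 + 3·5 + 2; sub 6 for 5: 3·6^3 + 3·6^2 + 3·6 + 2; = 776; G_4 = 776−1 = 775
step 4: 775 = 3·6^3 + 3·6^2 + 3·6 + 1; sub 7 for 6: 3·7^3 + 3·7^2 + 3·7 + 1; = 1198; G_5 = 1198−1 = 1197

5, 27, 255, 467, 775, 1197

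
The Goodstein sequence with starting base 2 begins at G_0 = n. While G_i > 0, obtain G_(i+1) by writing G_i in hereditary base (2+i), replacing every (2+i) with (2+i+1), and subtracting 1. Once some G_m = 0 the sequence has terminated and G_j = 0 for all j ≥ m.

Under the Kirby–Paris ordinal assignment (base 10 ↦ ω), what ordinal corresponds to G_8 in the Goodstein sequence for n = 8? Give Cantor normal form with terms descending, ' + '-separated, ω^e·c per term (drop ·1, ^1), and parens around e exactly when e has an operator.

ω^ω·2 + ω^2·2 + ω + 1

step 0: 8 = 2^(2 + 1); sub 3 for 2: 3^(3 + 1); = 81; G_1 = 81−1 = 80
step 1: 80 = 2·3^3 + 2·3^2 + 2·3 + 2; sub 4 for 3: 2·4^4 + 2·4^2 + 2·4 + 2; = 554; G_2 = 554−1 = 553
step 2: 553 = 2·4^4 + 2·4^2 + 2·4 + 1; sub 5 for 4: 2·5^5 + 2·5^2 + 2·5 + 1; = 6311; G_3 = 6311−1 = 6310
step 3: 6310 = 2·5^5 + 2·5^2 + 2·5; sub 6 for 5: 2·6^6 + 2·6^2 + 2·6; = 93396; G_4 = 93396−1 = 93395
step 4: 93395 = 2·6^6 + 2·6^2 + 6 + 5; sub 7 for 6: 2·7^7 + 2·7^2 + 7 + 5; = 1647196; G_5 = 1647196−1 = 1647195
step 5: 1647195 = 2·7^7 + 2·7^2 + 7 + 4; sub 8 for 7: 2·8^8 + 2·8^2 + 8 + 4; = 33554572; G_6 = 33554572−1 = 33554571
step 6: 33554571 = 2·8^8 + 2·8^2 + 8 + 3; sub 9 for 8: 2·9^9 + 2·9^2 + 9 + 3; = 774841152; G_7 = 774841152−1 = 774841151
step 7: 774841151 = 2·9^9 + 2·9^2 + 9 + 2; sub 10 for 9: 2·10^10 + 2·10^2 + 10 + 2; = 20000000212; G_8 = 20000000212−1 = 20000000211
step 8: 20000000211 = 2·10^10 + 2·10^2 + 10 + 1; sub 11 for 10: 2·11^11 + 2·11^2 + 11 + 1; = 570623341476; G_9 = 570623341476−1 = 570623341475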